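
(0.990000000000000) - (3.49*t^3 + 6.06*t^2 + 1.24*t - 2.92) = -3.49*t^3 - 6.06*t^2 - 1.24*t + 3.91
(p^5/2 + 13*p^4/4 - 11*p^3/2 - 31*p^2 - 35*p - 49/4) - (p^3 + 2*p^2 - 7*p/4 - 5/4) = p^5/2 + 13*p^4/4 - 13*p^3/2 - 33*p^2 - 133*p/4 - 11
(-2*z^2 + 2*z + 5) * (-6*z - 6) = 12*z^3 - 42*z - 30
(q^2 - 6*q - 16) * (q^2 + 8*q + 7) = q^4 + 2*q^3 - 57*q^2 - 170*q - 112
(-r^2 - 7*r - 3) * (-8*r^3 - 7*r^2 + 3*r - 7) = 8*r^5 + 63*r^4 + 70*r^3 + 7*r^2 + 40*r + 21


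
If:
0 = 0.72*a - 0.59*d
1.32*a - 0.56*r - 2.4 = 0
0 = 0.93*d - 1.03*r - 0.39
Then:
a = 3.11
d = 3.80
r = 3.05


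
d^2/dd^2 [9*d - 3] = 0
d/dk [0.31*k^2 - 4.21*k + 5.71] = 0.62*k - 4.21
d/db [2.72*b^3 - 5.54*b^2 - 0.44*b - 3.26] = 8.16*b^2 - 11.08*b - 0.44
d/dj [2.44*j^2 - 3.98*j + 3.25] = 4.88*j - 3.98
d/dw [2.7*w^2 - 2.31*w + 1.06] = 5.4*w - 2.31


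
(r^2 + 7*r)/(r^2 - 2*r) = (r + 7)/(r - 2)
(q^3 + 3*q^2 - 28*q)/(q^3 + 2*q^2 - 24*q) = (q + 7)/(q + 6)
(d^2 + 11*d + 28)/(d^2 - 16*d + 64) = (d^2 + 11*d + 28)/(d^2 - 16*d + 64)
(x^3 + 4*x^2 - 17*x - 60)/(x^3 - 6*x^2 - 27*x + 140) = (x + 3)/(x - 7)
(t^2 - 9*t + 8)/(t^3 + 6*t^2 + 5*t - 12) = (t - 8)/(t^2 + 7*t + 12)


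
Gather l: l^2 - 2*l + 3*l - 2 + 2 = l^2 + l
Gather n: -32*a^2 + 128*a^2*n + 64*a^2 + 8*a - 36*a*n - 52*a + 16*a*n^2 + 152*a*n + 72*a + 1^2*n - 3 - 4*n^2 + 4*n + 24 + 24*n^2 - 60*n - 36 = 32*a^2 + 28*a + n^2*(16*a + 20) + n*(128*a^2 + 116*a - 55) - 15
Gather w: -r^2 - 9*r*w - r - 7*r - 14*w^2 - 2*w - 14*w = -r^2 - 8*r - 14*w^2 + w*(-9*r - 16)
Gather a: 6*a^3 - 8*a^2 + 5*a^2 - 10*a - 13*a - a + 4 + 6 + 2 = 6*a^3 - 3*a^2 - 24*a + 12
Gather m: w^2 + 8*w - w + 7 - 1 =w^2 + 7*w + 6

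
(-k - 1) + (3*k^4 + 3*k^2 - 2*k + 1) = 3*k^4 + 3*k^2 - 3*k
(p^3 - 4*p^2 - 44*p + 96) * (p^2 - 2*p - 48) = p^5 - 6*p^4 - 84*p^3 + 376*p^2 + 1920*p - 4608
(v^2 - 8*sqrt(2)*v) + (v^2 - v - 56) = 2*v^2 - 8*sqrt(2)*v - v - 56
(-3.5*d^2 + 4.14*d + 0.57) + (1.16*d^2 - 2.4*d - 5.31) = -2.34*d^2 + 1.74*d - 4.74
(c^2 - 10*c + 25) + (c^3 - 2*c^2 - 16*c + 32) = c^3 - c^2 - 26*c + 57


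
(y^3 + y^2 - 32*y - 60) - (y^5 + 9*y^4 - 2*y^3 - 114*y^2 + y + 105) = -y^5 - 9*y^4 + 3*y^3 + 115*y^2 - 33*y - 165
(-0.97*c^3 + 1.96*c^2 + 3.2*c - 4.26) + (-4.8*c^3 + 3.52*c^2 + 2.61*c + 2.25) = -5.77*c^3 + 5.48*c^2 + 5.81*c - 2.01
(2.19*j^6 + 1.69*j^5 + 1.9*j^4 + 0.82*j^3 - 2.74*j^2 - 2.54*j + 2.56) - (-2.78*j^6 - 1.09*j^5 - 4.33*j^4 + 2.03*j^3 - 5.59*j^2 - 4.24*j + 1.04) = 4.97*j^6 + 2.78*j^5 + 6.23*j^4 - 1.21*j^3 + 2.85*j^2 + 1.7*j + 1.52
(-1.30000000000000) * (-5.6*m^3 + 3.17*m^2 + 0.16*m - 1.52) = 7.28*m^3 - 4.121*m^2 - 0.208*m + 1.976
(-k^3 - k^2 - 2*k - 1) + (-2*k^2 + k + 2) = -k^3 - 3*k^2 - k + 1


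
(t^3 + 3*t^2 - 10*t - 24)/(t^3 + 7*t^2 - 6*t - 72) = (t + 2)/(t + 6)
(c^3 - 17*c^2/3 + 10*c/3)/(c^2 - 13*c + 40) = c*(3*c - 2)/(3*(c - 8))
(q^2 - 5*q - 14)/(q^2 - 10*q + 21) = (q + 2)/(q - 3)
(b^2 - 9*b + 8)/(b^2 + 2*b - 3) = (b - 8)/(b + 3)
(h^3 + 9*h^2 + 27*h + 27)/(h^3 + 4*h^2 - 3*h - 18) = (h + 3)/(h - 2)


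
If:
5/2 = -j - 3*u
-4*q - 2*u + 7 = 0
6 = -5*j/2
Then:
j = -12/5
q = 53/30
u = -1/30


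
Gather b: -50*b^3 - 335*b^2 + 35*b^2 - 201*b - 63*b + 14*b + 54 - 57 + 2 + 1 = -50*b^3 - 300*b^2 - 250*b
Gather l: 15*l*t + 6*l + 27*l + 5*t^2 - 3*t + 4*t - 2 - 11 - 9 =l*(15*t + 33) + 5*t^2 + t - 22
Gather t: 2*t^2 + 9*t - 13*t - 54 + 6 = 2*t^2 - 4*t - 48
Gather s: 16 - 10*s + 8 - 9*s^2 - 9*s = -9*s^2 - 19*s + 24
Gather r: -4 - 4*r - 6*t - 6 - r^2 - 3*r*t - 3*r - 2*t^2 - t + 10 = -r^2 + r*(-3*t - 7) - 2*t^2 - 7*t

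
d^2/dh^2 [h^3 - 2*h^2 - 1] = 6*h - 4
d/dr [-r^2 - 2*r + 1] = -2*r - 2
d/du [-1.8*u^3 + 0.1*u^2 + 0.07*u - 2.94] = -5.4*u^2 + 0.2*u + 0.07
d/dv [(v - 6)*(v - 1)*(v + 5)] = 3*v^2 - 4*v - 29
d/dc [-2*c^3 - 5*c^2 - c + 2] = -6*c^2 - 10*c - 1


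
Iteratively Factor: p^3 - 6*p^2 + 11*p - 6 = (p - 3)*(p^2 - 3*p + 2) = (p - 3)*(p - 1)*(p - 2)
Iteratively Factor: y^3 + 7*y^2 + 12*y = (y)*(y^2 + 7*y + 12) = y*(y + 4)*(y + 3)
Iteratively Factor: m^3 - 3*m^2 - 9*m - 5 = (m + 1)*(m^2 - 4*m - 5) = (m - 5)*(m + 1)*(m + 1)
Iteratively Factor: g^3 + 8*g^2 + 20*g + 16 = (g + 2)*(g^2 + 6*g + 8) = (g + 2)*(g + 4)*(g + 2)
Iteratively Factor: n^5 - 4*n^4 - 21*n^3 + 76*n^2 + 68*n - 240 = (n - 3)*(n^4 - n^3 - 24*n^2 + 4*n + 80) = (n - 3)*(n + 2)*(n^3 - 3*n^2 - 18*n + 40) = (n - 3)*(n - 2)*(n + 2)*(n^2 - n - 20) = (n - 3)*(n - 2)*(n + 2)*(n + 4)*(n - 5)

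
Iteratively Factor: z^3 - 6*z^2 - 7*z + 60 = (z + 3)*(z^2 - 9*z + 20) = (z - 5)*(z + 3)*(z - 4)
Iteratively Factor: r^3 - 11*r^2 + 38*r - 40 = (r - 4)*(r^2 - 7*r + 10) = (r - 5)*(r - 4)*(r - 2)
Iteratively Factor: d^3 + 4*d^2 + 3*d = (d + 1)*(d^2 + 3*d) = d*(d + 1)*(d + 3)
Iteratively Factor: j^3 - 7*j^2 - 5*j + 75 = (j - 5)*(j^2 - 2*j - 15) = (j - 5)^2*(j + 3)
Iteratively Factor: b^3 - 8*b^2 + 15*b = (b)*(b^2 - 8*b + 15) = b*(b - 5)*(b - 3)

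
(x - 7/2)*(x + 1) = x^2 - 5*x/2 - 7/2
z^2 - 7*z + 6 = (z - 6)*(z - 1)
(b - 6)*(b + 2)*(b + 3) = b^3 - b^2 - 24*b - 36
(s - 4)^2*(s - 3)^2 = s^4 - 14*s^3 + 73*s^2 - 168*s + 144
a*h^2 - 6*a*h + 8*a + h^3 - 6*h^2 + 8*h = (a + h)*(h - 4)*(h - 2)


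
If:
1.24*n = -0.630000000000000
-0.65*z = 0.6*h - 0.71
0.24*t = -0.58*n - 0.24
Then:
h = 1.18333333333333 - 1.08333333333333*z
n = -0.51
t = 0.23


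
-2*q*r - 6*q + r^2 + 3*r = (-2*q + r)*(r + 3)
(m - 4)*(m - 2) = m^2 - 6*m + 8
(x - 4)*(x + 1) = x^2 - 3*x - 4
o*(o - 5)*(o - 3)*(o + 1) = o^4 - 7*o^3 + 7*o^2 + 15*o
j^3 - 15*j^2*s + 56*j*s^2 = j*(j - 8*s)*(j - 7*s)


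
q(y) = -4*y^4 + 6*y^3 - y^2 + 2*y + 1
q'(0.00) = 2.00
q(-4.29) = -1854.55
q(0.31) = 1.67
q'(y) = -16*y^3 + 18*y^2 - 2*y + 2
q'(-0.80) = 23.31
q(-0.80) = -5.95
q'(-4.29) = 1605.11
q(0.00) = 1.00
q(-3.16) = -603.48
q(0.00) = 1.00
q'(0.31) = 2.63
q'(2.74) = -197.48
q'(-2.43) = 342.73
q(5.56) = -2810.12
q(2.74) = -103.06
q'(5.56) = -2202.75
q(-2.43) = -235.33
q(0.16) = 1.32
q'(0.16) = 2.08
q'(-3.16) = 692.93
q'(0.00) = 2.00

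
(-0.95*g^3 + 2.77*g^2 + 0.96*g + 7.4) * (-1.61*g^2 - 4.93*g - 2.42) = 1.5295*g^5 + 0.223799999999999*g^4 - 12.9027*g^3 - 23.3502*g^2 - 38.8052*g - 17.908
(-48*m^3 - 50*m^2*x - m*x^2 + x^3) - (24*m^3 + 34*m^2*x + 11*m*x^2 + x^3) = -72*m^3 - 84*m^2*x - 12*m*x^2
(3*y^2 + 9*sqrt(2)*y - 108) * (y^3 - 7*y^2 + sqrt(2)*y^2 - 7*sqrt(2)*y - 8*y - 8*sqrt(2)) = 3*y^5 - 21*y^4 + 12*sqrt(2)*y^4 - 84*sqrt(2)*y^3 - 114*y^3 - 204*sqrt(2)*y^2 + 630*y^2 + 720*y + 756*sqrt(2)*y + 864*sqrt(2)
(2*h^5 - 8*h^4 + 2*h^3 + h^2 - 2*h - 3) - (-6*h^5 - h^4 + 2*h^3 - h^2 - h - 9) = 8*h^5 - 7*h^4 + 2*h^2 - h + 6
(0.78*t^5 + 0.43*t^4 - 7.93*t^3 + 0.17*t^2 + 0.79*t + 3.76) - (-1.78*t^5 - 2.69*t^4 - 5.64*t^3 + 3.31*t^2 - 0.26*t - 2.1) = 2.56*t^5 + 3.12*t^4 - 2.29*t^3 - 3.14*t^2 + 1.05*t + 5.86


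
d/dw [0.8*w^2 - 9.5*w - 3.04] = 1.6*w - 9.5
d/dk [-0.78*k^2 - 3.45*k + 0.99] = -1.56*k - 3.45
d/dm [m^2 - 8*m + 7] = 2*m - 8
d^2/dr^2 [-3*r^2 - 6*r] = -6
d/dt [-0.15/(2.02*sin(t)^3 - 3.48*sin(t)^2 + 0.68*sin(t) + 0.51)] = (0.909*sin(t)^2 - 1.044*sin(t) + 0.102)*cos(t)/(2.02*sin(t)^3 - 3.48*sin(t)^2 + 0.68*sin(t) + 0.51)^2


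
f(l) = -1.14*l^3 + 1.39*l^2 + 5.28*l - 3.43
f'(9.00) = -246.72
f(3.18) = -9.24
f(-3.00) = 24.02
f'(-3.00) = -33.84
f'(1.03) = 4.52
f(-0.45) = -5.42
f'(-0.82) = 0.70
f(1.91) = 3.78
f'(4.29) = -45.74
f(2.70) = -1.48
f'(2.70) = -12.15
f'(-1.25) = -3.54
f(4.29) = -45.20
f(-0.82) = -6.20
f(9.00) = -674.38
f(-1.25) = -5.63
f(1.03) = 2.24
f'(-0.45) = 3.34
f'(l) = -3.42*l^2 + 2.78*l + 5.28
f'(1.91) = -1.89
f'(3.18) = -20.46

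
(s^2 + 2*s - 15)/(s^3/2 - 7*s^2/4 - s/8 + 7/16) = 16*(s^2 + 2*s - 15)/(8*s^3 - 28*s^2 - 2*s + 7)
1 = 1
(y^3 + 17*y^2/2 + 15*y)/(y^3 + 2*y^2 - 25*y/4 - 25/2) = 2*y*(y + 6)/(2*y^2 - y - 10)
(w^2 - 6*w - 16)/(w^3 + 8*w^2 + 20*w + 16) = (w - 8)/(w^2 + 6*w + 8)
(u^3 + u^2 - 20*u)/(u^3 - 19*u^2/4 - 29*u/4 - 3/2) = 4*u*(-u^2 - u + 20)/(-4*u^3 + 19*u^2 + 29*u + 6)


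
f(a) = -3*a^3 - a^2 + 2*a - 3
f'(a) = -9*a^2 - 2*a + 2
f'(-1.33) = -11.26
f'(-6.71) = -389.80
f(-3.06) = 67.47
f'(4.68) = -204.48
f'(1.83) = -31.80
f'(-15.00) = -1993.00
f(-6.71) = 844.89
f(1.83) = -21.07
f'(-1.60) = -17.84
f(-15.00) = 9867.00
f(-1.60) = 3.53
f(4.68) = -323.05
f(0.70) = -3.12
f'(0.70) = -3.81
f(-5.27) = 397.78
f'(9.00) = -745.00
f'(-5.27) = -237.42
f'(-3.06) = -76.15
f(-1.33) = -0.37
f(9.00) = -2253.00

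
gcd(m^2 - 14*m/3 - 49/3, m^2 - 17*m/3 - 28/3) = m - 7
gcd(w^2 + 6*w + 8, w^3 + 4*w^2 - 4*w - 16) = w^2 + 6*w + 8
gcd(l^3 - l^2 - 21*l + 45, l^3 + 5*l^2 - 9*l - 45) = l^2 + 2*l - 15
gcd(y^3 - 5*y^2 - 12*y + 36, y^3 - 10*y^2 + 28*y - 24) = y^2 - 8*y + 12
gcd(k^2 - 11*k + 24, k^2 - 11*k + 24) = k^2 - 11*k + 24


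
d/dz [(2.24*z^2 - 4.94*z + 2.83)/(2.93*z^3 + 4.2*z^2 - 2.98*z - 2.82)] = (-6.5632*z^4 + 28.9484*z^3 - 10.8029*z^2 - 36.4056*z + 22.3642)/(8.5849*z^6 + 24.612*z^5 + 0.177199999999999*z^4 - 41.5572*z^3 - 14.8076*z^2 + 16.8072*z + 7.9524)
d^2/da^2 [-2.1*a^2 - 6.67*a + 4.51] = -4.20000000000000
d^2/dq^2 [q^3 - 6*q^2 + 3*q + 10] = 6*q - 12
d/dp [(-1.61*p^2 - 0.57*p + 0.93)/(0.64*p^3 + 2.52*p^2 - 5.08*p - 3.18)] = (1.0304*p^4 + 0.7296*p^3 + 7.8296*p^2 + 5.5524*p + 6.537)/(0.4096*p^6 + 3.2256*p^5 - 0.152*p^4 - 29.6736*p^3 + 9.7792*p^2 + 32.3088*p + 10.1124)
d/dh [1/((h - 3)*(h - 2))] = (5 - 2*h)/(h^4 - 10*h^3 + 37*h^2 - 60*h + 36)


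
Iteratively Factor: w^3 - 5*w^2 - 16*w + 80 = (w + 4)*(w^2 - 9*w + 20) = (w - 4)*(w + 4)*(w - 5)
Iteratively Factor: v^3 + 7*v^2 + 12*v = (v)*(v^2 + 7*v + 12) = v*(v + 3)*(v + 4)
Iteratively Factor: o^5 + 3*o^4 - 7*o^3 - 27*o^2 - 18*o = (o + 3)*(o^4 - 7*o^2 - 6*o) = (o - 3)*(o + 3)*(o^3 + 3*o^2 + 2*o) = (o - 3)*(o + 2)*(o + 3)*(o^2 + o) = (o - 3)*(o + 1)*(o + 2)*(o + 3)*(o)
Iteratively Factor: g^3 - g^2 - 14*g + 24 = (g - 3)*(g^2 + 2*g - 8) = (g - 3)*(g - 2)*(g + 4)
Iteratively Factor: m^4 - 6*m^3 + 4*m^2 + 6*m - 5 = (m + 1)*(m^3 - 7*m^2 + 11*m - 5) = (m - 1)*(m + 1)*(m^2 - 6*m + 5) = (m - 1)^2*(m + 1)*(m - 5)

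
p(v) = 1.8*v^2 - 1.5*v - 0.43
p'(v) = 3.6*v - 1.5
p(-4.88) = 49.76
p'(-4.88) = -19.07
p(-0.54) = 0.90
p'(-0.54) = -3.44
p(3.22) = 13.40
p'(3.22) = 10.09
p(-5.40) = 60.16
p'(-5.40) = -20.94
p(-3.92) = 33.11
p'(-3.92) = -15.61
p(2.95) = 10.81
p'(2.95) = 9.12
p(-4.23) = 38.12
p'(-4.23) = -16.73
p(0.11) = -0.57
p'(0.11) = -1.10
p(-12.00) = 276.77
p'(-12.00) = -44.70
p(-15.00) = 427.07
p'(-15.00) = -55.50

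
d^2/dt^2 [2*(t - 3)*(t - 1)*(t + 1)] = 12*t - 12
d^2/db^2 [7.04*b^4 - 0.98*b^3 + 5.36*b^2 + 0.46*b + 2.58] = 84.48*b^2 - 5.88*b + 10.72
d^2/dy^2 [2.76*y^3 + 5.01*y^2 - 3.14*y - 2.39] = 16.56*y + 10.02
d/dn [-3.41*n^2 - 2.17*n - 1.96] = -6.82*n - 2.17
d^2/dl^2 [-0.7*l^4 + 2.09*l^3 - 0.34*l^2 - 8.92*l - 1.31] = -8.4*l^2 + 12.54*l - 0.68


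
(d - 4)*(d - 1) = d^2 - 5*d + 4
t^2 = t^2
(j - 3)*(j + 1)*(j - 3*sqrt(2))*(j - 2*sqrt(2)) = j^4 - 5*sqrt(2)*j^3 - 2*j^3 + 9*j^2 + 10*sqrt(2)*j^2 - 24*j + 15*sqrt(2)*j - 36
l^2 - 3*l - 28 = (l - 7)*(l + 4)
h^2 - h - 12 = (h - 4)*(h + 3)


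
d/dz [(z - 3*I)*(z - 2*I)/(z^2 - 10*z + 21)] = (5*z^2*(-2 + I) + 54*z - 60 - 105*I)/(z^4 - 20*z^3 + 142*z^2 - 420*z + 441)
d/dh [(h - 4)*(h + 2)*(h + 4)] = 3*h^2 + 4*h - 16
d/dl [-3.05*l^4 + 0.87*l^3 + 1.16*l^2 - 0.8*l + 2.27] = -12.2*l^3 + 2.61*l^2 + 2.32*l - 0.8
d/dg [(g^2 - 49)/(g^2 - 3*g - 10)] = 3*(-g^2 + 26*g - 49)/(g^4 - 6*g^3 - 11*g^2 + 60*g + 100)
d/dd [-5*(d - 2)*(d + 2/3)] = 20/3 - 10*d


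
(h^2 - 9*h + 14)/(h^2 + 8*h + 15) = (h^2 - 9*h + 14)/(h^2 + 8*h + 15)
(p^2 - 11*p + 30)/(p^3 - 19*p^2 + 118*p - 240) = 1/(p - 8)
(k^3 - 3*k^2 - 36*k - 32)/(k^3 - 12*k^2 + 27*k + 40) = (k + 4)/(k - 5)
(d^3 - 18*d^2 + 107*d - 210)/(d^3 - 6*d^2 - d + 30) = (d^2 - 13*d + 42)/(d^2 - d - 6)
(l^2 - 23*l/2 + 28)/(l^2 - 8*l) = (l - 7/2)/l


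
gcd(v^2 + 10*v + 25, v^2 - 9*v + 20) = 1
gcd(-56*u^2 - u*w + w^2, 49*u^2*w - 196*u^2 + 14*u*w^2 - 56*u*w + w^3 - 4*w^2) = 7*u + w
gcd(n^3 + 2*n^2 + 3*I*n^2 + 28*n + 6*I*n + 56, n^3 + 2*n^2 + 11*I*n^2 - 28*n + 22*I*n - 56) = n^2 + n*(2 + 7*I) + 14*I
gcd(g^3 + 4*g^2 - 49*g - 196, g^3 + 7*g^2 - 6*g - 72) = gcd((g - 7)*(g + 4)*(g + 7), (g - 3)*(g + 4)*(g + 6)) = g + 4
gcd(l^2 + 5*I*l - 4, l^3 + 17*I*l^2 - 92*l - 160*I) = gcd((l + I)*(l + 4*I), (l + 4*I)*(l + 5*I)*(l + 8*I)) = l + 4*I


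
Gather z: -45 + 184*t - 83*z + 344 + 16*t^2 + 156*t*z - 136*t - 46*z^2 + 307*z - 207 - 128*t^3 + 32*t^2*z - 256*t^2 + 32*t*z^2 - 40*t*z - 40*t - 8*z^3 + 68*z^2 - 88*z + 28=-128*t^3 - 240*t^2 + 8*t - 8*z^3 + z^2*(32*t + 22) + z*(32*t^2 + 116*t + 136) + 120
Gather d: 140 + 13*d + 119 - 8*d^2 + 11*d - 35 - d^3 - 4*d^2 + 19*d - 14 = -d^3 - 12*d^2 + 43*d + 210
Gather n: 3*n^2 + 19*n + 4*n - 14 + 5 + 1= 3*n^2 + 23*n - 8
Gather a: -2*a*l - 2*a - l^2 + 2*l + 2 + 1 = a*(-2*l - 2) - l^2 + 2*l + 3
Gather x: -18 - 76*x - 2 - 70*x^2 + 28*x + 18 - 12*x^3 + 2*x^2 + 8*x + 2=-12*x^3 - 68*x^2 - 40*x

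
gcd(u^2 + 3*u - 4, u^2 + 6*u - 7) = u - 1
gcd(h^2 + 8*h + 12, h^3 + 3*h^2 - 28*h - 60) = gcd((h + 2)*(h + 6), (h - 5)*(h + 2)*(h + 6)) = h^2 + 8*h + 12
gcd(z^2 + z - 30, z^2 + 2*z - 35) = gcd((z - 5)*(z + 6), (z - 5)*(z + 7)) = z - 5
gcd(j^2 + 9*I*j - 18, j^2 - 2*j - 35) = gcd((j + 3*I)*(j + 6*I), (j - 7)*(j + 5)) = 1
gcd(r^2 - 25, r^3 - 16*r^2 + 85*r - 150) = r - 5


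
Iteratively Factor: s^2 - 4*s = (s)*(s - 4)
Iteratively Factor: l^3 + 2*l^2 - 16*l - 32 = (l + 4)*(l^2 - 2*l - 8) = (l - 4)*(l + 4)*(l + 2)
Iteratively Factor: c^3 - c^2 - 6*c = (c + 2)*(c^2 - 3*c) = c*(c + 2)*(c - 3)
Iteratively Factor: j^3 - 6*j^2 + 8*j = (j - 2)*(j^2 - 4*j) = j*(j - 2)*(j - 4)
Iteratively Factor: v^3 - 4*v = (v - 2)*(v^2 + 2*v) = v*(v - 2)*(v + 2)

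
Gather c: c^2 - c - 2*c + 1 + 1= c^2 - 3*c + 2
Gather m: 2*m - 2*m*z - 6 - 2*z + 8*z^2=m*(2 - 2*z) + 8*z^2 - 2*z - 6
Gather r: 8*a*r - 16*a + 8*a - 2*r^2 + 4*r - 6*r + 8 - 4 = -8*a - 2*r^2 + r*(8*a - 2) + 4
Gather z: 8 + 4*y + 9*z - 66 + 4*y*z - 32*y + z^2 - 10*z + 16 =-28*y + z^2 + z*(4*y - 1) - 42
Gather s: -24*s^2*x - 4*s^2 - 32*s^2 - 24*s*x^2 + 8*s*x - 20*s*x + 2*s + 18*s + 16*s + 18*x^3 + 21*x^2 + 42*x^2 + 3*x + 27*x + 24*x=s^2*(-24*x - 36) + s*(-24*x^2 - 12*x + 36) + 18*x^3 + 63*x^2 + 54*x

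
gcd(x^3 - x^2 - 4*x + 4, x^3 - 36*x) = 1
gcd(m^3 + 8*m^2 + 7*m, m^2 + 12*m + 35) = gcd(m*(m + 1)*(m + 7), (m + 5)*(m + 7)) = m + 7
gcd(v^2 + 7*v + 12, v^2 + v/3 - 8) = v + 3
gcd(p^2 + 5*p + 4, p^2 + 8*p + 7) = p + 1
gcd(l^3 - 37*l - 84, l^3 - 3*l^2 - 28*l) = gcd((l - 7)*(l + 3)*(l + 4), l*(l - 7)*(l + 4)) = l^2 - 3*l - 28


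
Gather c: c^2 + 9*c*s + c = c^2 + c*(9*s + 1)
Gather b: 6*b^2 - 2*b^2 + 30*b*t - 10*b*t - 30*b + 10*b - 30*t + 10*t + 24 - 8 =4*b^2 + b*(20*t - 20) - 20*t + 16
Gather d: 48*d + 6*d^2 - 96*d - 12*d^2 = -6*d^2 - 48*d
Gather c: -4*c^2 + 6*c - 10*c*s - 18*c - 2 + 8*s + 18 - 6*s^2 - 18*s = -4*c^2 + c*(-10*s - 12) - 6*s^2 - 10*s + 16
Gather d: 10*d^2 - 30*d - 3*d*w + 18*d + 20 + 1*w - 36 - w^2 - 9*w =10*d^2 + d*(-3*w - 12) - w^2 - 8*w - 16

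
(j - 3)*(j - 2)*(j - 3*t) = j^3 - 3*j^2*t - 5*j^2 + 15*j*t + 6*j - 18*t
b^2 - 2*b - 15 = (b - 5)*(b + 3)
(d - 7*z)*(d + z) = d^2 - 6*d*z - 7*z^2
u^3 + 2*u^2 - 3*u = u*(u - 1)*(u + 3)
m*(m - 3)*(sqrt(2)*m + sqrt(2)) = sqrt(2)*m^3 - 2*sqrt(2)*m^2 - 3*sqrt(2)*m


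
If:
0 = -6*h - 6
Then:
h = -1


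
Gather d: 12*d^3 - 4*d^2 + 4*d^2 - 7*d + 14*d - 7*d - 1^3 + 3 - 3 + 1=12*d^3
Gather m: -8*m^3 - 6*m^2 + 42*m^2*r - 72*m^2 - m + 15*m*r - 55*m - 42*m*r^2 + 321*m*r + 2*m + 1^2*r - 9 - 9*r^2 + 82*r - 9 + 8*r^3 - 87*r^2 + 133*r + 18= -8*m^3 + m^2*(42*r - 78) + m*(-42*r^2 + 336*r - 54) + 8*r^3 - 96*r^2 + 216*r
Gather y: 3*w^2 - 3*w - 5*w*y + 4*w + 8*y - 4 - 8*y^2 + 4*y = 3*w^2 + w - 8*y^2 + y*(12 - 5*w) - 4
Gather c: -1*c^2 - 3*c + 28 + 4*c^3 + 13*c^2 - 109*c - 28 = 4*c^3 + 12*c^2 - 112*c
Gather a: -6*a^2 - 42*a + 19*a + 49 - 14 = -6*a^2 - 23*a + 35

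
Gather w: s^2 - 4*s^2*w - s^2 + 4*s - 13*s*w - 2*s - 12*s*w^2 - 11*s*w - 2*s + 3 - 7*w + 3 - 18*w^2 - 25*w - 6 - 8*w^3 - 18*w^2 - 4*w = -8*w^3 + w^2*(-12*s - 36) + w*(-4*s^2 - 24*s - 36)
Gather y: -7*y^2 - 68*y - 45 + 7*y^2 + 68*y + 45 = 0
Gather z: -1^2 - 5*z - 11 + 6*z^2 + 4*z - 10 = 6*z^2 - z - 22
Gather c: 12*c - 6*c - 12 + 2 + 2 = 6*c - 8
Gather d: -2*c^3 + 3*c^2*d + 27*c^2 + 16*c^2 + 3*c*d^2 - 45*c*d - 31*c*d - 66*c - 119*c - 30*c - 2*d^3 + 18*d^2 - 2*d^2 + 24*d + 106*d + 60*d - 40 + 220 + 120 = -2*c^3 + 43*c^2 - 215*c - 2*d^3 + d^2*(3*c + 16) + d*(3*c^2 - 76*c + 190) + 300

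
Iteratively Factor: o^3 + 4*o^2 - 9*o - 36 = (o + 3)*(o^2 + o - 12) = (o - 3)*(o + 3)*(o + 4)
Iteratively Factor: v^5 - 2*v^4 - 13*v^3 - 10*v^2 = (v)*(v^4 - 2*v^3 - 13*v^2 - 10*v) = v*(v + 1)*(v^3 - 3*v^2 - 10*v) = v*(v + 1)*(v + 2)*(v^2 - 5*v) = v*(v - 5)*(v + 1)*(v + 2)*(v)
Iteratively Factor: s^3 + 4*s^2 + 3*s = (s + 3)*(s^2 + s) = (s + 1)*(s + 3)*(s)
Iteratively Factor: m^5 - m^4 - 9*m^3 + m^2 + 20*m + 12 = (m - 2)*(m^4 + m^3 - 7*m^2 - 13*m - 6) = (m - 2)*(m + 1)*(m^3 - 7*m - 6) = (m - 3)*(m - 2)*(m + 1)*(m^2 + 3*m + 2) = (m - 3)*(m - 2)*(m + 1)^2*(m + 2)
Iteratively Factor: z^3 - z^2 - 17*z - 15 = (z + 1)*(z^2 - 2*z - 15) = (z - 5)*(z + 1)*(z + 3)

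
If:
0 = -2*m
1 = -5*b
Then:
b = -1/5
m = 0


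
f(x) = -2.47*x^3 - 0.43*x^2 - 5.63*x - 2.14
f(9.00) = -1888.27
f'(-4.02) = -121.92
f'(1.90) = -34.01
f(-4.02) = 174.01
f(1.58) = -21.85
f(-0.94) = 4.82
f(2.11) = -39.14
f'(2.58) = -57.17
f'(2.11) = -40.43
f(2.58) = -61.95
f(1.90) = -31.33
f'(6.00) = -277.55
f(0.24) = -3.55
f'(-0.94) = -11.37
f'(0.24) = -6.26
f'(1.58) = -25.49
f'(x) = -7.41*x^2 - 0.86*x - 5.63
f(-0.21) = -0.95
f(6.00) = -584.92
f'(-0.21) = -5.78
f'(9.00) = -613.58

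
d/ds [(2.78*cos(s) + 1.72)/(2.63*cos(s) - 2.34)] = 11.0288*sin(s)/(2.63*cos(s) - 2.34)^2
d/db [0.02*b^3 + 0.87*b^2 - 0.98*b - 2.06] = 0.06*b^2 + 1.74*b - 0.98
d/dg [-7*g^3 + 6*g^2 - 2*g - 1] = -21*g^2 + 12*g - 2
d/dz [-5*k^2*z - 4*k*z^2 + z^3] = -5*k^2 - 8*k*z + 3*z^2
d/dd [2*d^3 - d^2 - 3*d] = 6*d^2 - 2*d - 3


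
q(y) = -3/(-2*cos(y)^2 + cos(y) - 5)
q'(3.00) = -0.03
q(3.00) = 0.38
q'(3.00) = -0.03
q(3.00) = 0.38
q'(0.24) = 0.06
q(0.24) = 0.51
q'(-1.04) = -0.11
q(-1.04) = 0.60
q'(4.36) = 0.22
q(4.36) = 0.54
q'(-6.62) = -0.08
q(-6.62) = 0.51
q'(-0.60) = -0.13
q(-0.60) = 0.54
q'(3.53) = 0.09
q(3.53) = 0.39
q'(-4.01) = -0.20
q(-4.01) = 0.46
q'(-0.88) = -0.13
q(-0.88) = 0.58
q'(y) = -3*(-4*sin(y)*cos(y) + sin(y))/(-2*cos(y)^2 + cos(y) - 5)^2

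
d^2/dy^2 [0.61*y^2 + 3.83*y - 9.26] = 1.22000000000000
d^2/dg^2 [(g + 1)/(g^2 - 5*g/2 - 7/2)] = 16/(8*g^3 - 84*g^2 + 294*g - 343)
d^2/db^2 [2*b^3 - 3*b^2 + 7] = 12*b - 6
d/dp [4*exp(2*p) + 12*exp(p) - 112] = (8*exp(p) + 12)*exp(p)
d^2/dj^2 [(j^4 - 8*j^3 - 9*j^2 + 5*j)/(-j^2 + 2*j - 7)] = 2*(-j^6 + 6*j^5 - 33*j^4 + 101*j^3 - 819*j^2 + 1281*j + 371)/(j^6 - 6*j^5 + 33*j^4 - 92*j^3 + 231*j^2 - 294*j + 343)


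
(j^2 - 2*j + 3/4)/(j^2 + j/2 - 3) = (j - 1/2)/(j + 2)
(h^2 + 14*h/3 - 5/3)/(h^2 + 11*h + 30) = (h - 1/3)/(h + 6)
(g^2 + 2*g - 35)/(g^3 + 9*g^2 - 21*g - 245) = 1/(g + 7)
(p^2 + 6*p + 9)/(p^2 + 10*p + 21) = (p + 3)/(p + 7)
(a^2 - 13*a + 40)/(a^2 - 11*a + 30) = (a - 8)/(a - 6)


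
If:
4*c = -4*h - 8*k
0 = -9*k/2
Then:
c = -h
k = 0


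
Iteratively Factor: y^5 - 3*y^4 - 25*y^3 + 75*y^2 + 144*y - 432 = (y - 3)*(y^4 - 25*y^2 + 144) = (y - 4)*(y - 3)*(y^3 + 4*y^2 - 9*y - 36) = (y - 4)*(y - 3)^2*(y^2 + 7*y + 12) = (y - 4)*(y - 3)^2*(y + 4)*(y + 3)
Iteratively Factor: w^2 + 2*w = (w)*(w + 2)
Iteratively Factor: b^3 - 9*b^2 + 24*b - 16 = (b - 4)*(b^2 - 5*b + 4) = (b - 4)*(b - 1)*(b - 4)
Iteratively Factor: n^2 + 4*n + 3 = (n + 3)*(n + 1)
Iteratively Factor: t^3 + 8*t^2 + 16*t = (t + 4)*(t^2 + 4*t) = t*(t + 4)*(t + 4)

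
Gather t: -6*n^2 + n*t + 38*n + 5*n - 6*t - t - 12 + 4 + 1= -6*n^2 + 43*n + t*(n - 7) - 7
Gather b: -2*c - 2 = -2*c - 2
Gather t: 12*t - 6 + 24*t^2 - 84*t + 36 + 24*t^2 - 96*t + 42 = 48*t^2 - 168*t + 72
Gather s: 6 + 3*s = 3*s + 6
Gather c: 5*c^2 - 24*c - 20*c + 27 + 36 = 5*c^2 - 44*c + 63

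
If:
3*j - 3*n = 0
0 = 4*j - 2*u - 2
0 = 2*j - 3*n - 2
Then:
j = -2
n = -2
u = -5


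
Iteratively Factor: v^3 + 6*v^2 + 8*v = (v + 4)*(v^2 + 2*v) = (v + 2)*(v + 4)*(v)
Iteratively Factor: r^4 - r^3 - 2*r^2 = (r)*(r^3 - r^2 - 2*r) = r*(r + 1)*(r^2 - 2*r) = r*(r - 2)*(r + 1)*(r)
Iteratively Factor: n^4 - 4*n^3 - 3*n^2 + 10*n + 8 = (n - 2)*(n^3 - 2*n^2 - 7*n - 4) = (n - 2)*(n + 1)*(n^2 - 3*n - 4) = (n - 4)*(n - 2)*(n + 1)*(n + 1)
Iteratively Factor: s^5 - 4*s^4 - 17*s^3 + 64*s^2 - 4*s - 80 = (s + 4)*(s^4 - 8*s^3 + 15*s^2 + 4*s - 20) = (s + 1)*(s + 4)*(s^3 - 9*s^2 + 24*s - 20) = (s - 2)*(s + 1)*(s + 4)*(s^2 - 7*s + 10) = (s - 5)*(s - 2)*(s + 1)*(s + 4)*(s - 2)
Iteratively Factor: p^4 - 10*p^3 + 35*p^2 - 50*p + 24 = (p - 2)*(p^3 - 8*p^2 + 19*p - 12) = (p - 4)*(p - 2)*(p^2 - 4*p + 3) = (p - 4)*(p - 2)*(p - 1)*(p - 3)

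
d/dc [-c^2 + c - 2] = 1 - 2*c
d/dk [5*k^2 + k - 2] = 10*k + 1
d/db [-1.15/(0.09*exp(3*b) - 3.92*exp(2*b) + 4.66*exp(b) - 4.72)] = (0.3105*exp(2*b) - 9.016*exp(b) + 5.359)*exp(b)/(0.09*exp(3*b) - 3.92*exp(2*b) + 4.66*exp(b) - 4.72)^2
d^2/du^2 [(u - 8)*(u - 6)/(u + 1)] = 126/(u^3 + 3*u^2 + 3*u + 1)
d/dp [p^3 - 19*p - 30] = 3*p^2 - 19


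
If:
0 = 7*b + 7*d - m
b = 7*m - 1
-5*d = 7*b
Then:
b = -5/103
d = 7/103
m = 14/103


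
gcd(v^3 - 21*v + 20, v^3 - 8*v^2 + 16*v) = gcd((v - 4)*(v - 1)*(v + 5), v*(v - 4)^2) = v - 4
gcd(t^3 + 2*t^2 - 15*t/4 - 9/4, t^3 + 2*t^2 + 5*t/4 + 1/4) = t + 1/2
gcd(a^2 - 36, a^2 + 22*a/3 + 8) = a + 6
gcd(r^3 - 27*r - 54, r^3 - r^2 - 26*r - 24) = r - 6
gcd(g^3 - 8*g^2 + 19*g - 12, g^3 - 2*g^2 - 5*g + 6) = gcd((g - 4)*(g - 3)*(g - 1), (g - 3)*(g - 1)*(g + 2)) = g^2 - 4*g + 3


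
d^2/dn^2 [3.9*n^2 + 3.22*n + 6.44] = 7.80000000000000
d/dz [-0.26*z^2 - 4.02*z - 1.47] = -0.52*z - 4.02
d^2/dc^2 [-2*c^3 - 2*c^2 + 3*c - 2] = -12*c - 4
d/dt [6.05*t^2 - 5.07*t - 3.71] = 12.1*t - 5.07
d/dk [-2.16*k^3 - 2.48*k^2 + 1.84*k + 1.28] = -6.48*k^2 - 4.96*k + 1.84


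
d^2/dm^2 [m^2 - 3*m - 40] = 2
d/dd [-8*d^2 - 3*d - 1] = -16*d - 3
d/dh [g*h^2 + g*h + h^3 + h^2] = 2*g*h + g + 3*h^2 + 2*h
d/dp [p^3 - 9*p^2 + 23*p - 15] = 3*p^2 - 18*p + 23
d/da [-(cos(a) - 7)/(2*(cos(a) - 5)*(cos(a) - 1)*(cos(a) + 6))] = (-2*cos(a)^3 + 21*cos(a)^2 - 187)*sin(a)/(2*(cos(a) - 5)^2*(cos(a) - 1)^2*(cos(a) + 6)^2)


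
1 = 1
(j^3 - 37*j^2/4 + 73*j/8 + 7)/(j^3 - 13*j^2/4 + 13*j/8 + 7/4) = (j - 8)/(j - 2)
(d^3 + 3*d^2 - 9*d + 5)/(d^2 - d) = d + 4 - 5/d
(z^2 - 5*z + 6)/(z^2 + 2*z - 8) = (z - 3)/(z + 4)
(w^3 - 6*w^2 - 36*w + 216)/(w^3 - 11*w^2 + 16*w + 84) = (w^2 - 36)/(w^2 - 5*w - 14)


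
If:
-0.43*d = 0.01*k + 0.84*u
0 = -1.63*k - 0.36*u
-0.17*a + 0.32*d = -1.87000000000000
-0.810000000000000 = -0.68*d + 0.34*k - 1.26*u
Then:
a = -279.88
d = -154.53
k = -17.52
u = 79.31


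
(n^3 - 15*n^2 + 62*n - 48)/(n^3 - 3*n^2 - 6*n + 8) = (n^2 - 14*n + 48)/(n^2 - 2*n - 8)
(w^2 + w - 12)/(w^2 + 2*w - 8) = (w - 3)/(w - 2)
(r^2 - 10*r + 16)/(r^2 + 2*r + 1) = (r^2 - 10*r + 16)/(r^2 + 2*r + 1)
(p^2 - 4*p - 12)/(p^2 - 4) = (p - 6)/(p - 2)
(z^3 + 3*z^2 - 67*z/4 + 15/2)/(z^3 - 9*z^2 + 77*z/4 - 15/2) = (z + 6)/(z - 6)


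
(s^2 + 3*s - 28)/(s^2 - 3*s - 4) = (s + 7)/(s + 1)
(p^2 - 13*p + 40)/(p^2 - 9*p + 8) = (p - 5)/(p - 1)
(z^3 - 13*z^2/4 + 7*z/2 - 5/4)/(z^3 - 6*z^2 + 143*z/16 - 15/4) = 4*(z^2 - 2*z + 1)/(4*z^2 - 19*z + 12)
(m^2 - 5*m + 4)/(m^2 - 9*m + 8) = (m - 4)/(m - 8)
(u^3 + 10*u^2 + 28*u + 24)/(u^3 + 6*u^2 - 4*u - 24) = (u + 2)/(u - 2)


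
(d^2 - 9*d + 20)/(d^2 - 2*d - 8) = (d - 5)/(d + 2)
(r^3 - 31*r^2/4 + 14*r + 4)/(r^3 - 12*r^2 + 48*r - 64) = (r + 1/4)/(r - 4)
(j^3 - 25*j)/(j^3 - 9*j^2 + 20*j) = (j + 5)/(j - 4)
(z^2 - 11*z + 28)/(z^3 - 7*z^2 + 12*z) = (z - 7)/(z*(z - 3))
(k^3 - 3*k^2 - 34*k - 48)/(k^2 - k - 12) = (k^2 - 6*k - 16)/(k - 4)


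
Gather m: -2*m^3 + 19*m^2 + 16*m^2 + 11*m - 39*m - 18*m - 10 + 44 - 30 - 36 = -2*m^3 + 35*m^2 - 46*m - 32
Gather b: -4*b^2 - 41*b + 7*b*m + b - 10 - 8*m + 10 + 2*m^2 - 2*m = -4*b^2 + b*(7*m - 40) + 2*m^2 - 10*m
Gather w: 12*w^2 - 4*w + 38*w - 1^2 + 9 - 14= 12*w^2 + 34*w - 6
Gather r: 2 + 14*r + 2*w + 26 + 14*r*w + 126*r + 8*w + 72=r*(14*w + 140) + 10*w + 100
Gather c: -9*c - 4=-9*c - 4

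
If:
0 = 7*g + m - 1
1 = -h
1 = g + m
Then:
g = 0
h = -1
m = 1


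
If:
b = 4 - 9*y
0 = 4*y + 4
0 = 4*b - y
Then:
No Solution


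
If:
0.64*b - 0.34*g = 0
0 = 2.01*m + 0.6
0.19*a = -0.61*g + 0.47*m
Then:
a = -3.21052631578947*g - 0.738413197172035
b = 0.53125*g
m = -0.30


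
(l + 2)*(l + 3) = l^2 + 5*l + 6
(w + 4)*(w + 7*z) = w^2 + 7*w*z + 4*w + 28*z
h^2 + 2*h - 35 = (h - 5)*(h + 7)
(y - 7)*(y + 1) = y^2 - 6*y - 7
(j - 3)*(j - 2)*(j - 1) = j^3 - 6*j^2 + 11*j - 6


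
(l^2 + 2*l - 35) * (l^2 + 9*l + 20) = l^4 + 11*l^3 + 3*l^2 - 275*l - 700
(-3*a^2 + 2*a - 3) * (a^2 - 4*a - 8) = -3*a^4 + 14*a^3 + 13*a^2 - 4*a + 24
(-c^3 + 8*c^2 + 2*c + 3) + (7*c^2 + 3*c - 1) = -c^3 + 15*c^2 + 5*c + 2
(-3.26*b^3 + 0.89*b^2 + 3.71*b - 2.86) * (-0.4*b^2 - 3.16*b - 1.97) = 1.304*b^5 + 9.9456*b^4 + 2.1258*b^3 - 12.3329*b^2 + 1.7289*b + 5.6342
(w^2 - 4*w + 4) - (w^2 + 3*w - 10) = 14 - 7*w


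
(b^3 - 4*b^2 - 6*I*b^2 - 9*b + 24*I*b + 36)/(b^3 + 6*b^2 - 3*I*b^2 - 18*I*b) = (b^2 - b*(4 + 3*I) + 12*I)/(b*(b + 6))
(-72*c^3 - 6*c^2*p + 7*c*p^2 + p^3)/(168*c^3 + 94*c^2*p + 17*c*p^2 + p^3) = (-3*c + p)/(7*c + p)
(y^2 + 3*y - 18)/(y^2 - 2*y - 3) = (y + 6)/(y + 1)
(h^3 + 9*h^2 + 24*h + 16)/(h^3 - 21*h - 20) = (h + 4)/(h - 5)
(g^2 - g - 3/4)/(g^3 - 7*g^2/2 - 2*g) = (g - 3/2)/(g*(g - 4))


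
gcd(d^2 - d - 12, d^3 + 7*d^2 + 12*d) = d + 3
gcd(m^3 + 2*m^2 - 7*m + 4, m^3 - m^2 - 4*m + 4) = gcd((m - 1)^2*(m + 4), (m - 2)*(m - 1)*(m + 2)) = m - 1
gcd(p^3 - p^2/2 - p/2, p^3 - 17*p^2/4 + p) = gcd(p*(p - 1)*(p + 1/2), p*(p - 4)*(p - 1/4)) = p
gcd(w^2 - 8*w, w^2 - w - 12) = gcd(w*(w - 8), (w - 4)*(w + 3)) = 1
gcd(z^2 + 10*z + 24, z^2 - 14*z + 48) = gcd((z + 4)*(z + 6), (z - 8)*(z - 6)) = 1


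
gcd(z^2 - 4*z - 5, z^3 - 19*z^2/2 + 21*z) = 1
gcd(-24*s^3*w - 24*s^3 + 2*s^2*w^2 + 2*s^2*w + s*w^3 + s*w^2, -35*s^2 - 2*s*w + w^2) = 1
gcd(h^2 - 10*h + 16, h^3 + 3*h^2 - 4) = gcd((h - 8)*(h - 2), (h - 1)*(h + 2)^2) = 1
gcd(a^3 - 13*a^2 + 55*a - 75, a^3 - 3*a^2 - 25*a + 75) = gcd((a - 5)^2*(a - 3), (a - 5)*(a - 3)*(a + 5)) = a^2 - 8*a + 15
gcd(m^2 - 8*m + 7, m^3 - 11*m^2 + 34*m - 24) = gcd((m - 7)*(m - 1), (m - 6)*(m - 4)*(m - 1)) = m - 1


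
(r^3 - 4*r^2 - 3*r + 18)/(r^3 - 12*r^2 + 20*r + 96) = (r^2 - 6*r + 9)/(r^2 - 14*r + 48)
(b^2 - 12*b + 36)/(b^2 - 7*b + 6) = (b - 6)/(b - 1)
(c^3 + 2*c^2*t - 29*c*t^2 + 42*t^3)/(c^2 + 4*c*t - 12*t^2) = (c^2 + 4*c*t - 21*t^2)/(c + 6*t)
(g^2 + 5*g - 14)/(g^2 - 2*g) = (g + 7)/g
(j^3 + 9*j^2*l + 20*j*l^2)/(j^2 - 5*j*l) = (j^2 + 9*j*l + 20*l^2)/(j - 5*l)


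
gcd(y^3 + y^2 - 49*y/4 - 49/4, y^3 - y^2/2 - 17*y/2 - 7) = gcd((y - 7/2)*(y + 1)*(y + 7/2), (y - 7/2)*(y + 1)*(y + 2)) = y^2 - 5*y/2 - 7/2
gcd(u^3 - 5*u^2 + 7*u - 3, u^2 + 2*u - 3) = u - 1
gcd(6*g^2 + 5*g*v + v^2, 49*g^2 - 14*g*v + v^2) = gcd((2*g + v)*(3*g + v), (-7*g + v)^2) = 1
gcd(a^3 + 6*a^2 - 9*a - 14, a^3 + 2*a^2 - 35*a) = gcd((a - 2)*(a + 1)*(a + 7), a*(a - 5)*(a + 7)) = a + 7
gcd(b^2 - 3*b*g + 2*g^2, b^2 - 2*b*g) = b - 2*g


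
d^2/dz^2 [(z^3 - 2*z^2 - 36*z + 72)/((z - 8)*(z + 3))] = 6*(z^3 + 144*z^2 - 648*z + 2232)/(z^6 - 15*z^5 + 3*z^4 + 595*z^3 - 72*z^2 - 8640*z - 13824)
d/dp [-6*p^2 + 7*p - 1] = 7 - 12*p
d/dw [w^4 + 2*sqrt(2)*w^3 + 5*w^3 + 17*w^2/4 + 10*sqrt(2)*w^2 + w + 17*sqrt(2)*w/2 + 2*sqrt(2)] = 4*w^3 + 6*sqrt(2)*w^2 + 15*w^2 + 17*w/2 + 20*sqrt(2)*w + 1 + 17*sqrt(2)/2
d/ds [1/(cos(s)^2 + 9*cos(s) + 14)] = (2*cos(s) + 9)*sin(s)/(cos(s)^2 + 9*cos(s) + 14)^2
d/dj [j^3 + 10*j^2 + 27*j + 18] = 3*j^2 + 20*j + 27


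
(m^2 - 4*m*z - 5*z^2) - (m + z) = m^2 - 4*m*z - m - 5*z^2 - z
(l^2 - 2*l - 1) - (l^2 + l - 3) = 2 - 3*l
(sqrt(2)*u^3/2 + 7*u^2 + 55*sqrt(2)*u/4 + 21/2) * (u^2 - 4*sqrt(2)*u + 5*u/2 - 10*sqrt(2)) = sqrt(2)*u^5/2 + 5*sqrt(2)*u^4/4 + 3*u^4 - 57*sqrt(2)*u^3/4 + 15*u^3/2 - 199*u^2/2 - 285*sqrt(2)*u^2/8 - 995*u/4 - 42*sqrt(2)*u - 105*sqrt(2)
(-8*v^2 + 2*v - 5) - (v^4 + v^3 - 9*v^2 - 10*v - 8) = -v^4 - v^3 + v^2 + 12*v + 3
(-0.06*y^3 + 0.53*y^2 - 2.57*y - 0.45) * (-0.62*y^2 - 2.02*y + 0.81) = 0.0372*y^5 - 0.2074*y^4 + 0.4742*y^3 + 5.8997*y^2 - 1.1727*y - 0.3645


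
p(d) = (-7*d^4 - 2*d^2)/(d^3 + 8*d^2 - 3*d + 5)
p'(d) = (-28*d^3 - 4*d)/(d^3 + 8*d^2 - 3*d + 5) + (-7*d^4 - 2*d^2)*(-3*d^2 - 16*d + 3)/(d^3 + 8*d^2 - 3*d + 5)^2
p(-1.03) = -0.65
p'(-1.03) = 1.56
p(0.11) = -0.01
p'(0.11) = -0.10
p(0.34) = -0.07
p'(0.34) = -0.46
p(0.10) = -0.00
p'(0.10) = -0.09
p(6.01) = -18.67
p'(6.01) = -4.75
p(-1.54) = -1.77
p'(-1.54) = 2.89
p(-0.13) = -0.01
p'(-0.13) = 0.10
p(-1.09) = -0.74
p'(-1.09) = 1.70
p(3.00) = -6.16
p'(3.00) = -3.42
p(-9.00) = 940.59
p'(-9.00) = 1425.49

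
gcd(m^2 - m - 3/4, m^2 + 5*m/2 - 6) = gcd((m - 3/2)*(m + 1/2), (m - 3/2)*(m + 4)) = m - 3/2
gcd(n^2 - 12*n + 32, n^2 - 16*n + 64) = n - 8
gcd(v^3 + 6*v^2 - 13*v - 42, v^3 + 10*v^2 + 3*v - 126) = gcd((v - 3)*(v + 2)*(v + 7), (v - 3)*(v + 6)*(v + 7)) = v^2 + 4*v - 21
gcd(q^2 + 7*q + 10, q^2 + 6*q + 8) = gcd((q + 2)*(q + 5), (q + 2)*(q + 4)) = q + 2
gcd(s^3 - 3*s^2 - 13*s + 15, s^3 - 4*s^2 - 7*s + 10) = s^2 - 6*s + 5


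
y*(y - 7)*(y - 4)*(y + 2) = y^4 - 9*y^3 + 6*y^2 + 56*y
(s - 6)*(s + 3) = s^2 - 3*s - 18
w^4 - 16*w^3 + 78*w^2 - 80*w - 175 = (w - 7)*(w - 5)^2*(w + 1)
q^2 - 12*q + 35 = (q - 7)*(q - 5)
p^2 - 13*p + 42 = (p - 7)*(p - 6)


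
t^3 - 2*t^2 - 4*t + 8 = (t - 2)^2*(t + 2)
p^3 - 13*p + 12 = (p - 3)*(p - 1)*(p + 4)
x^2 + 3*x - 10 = (x - 2)*(x + 5)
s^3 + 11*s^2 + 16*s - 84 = (s - 2)*(s + 6)*(s + 7)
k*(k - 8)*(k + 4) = k^3 - 4*k^2 - 32*k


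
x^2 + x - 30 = (x - 5)*(x + 6)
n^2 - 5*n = n*(n - 5)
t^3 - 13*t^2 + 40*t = t*(t - 8)*(t - 5)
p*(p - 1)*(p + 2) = p^3 + p^2 - 2*p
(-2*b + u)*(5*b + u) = -10*b^2 + 3*b*u + u^2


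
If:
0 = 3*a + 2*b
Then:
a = -2*b/3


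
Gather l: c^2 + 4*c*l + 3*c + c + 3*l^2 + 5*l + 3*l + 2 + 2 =c^2 + 4*c + 3*l^2 + l*(4*c + 8) + 4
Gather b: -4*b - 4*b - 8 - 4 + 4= -8*b - 8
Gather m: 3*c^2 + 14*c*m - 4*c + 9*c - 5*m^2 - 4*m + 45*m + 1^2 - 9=3*c^2 + 5*c - 5*m^2 + m*(14*c + 41) - 8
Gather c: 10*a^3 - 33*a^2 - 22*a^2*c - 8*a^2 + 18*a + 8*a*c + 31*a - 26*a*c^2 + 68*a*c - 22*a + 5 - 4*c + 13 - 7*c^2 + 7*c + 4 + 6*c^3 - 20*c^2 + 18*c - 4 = 10*a^3 - 41*a^2 + 27*a + 6*c^3 + c^2*(-26*a - 27) + c*(-22*a^2 + 76*a + 21) + 18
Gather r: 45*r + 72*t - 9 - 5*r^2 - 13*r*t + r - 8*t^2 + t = -5*r^2 + r*(46 - 13*t) - 8*t^2 + 73*t - 9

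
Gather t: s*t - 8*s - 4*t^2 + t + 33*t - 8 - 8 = -8*s - 4*t^2 + t*(s + 34) - 16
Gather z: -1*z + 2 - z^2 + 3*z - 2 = -z^2 + 2*z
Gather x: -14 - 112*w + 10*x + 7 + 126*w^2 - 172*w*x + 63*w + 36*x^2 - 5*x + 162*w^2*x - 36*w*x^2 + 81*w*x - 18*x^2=126*w^2 - 49*w + x^2*(18 - 36*w) + x*(162*w^2 - 91*w + 5) - 7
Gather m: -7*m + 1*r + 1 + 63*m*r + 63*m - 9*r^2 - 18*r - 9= m*(63*r + 56) - 9*r^2 - 17*r - 8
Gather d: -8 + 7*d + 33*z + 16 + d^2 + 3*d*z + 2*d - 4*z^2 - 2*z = d^2 + d*(3*z + 9) - 4*z^2 + 31*z + 8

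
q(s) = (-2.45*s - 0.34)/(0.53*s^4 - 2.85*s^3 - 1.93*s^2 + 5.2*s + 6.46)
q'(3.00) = -0.15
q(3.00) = 0.26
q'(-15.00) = 0.00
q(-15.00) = 0.00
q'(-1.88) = 0.41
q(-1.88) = 0.28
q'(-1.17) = 0.51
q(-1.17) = 0.77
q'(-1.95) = 0.36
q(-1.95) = 0.25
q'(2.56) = -0.38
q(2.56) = 0.37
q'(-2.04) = 0.30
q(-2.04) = 0.22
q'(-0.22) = -0.51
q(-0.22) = 0.04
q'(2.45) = -0.51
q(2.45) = 0.42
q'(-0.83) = -1.21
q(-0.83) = 0.63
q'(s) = (-2.45*s - 0.34)*(-2.12*s^3 + 8.55*s^2 + 3.86*s - 5.2)/(0.53*s^4 - 2.85*s^3 - 1.93*s^2 + 5.2*s + 6.46)^2 - 2.45/(0.53*s^4 - 2.85*s^3 - 1.93*s^2 + 5.2*s + 6.46)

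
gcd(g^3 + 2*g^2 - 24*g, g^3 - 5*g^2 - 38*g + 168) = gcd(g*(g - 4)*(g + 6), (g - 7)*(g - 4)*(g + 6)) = g^2 + 2*g - 24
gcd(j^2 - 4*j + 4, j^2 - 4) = j - 2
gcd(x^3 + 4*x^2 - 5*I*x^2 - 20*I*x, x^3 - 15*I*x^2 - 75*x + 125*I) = x - 5*I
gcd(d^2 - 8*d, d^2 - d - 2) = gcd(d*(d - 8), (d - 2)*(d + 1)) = 1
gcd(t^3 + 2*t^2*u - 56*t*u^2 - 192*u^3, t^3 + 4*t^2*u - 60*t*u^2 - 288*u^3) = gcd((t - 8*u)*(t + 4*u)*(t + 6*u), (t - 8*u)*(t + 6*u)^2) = t^2 - 2*t*u - 48*u^2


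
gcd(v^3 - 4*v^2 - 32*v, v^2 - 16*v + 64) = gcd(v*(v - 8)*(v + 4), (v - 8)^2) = v - 8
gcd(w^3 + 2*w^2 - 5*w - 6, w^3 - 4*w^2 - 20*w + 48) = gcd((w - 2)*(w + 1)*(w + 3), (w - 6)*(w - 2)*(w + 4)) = w - 2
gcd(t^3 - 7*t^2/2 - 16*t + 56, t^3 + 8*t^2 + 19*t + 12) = t + 4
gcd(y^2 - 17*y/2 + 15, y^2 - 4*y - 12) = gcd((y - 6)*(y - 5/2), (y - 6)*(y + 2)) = y - 6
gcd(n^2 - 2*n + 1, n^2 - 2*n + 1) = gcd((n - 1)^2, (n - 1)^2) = n^2 - 2*n + 1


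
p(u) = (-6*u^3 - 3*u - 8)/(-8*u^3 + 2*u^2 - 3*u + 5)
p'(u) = (-18*u^2 - 3)/(-8*u^3 + 2*u^2 - 3*u + 5) + (24*u^2 - 4*u + 3)*(-6*u^3 - 3*u - 8)/(-8*u^3 + 2*u^2 - 3*u + 5)^2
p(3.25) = 0.87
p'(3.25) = -0.07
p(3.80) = 0.84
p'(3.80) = -0.04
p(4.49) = 0.82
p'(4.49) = -0.02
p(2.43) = 0.96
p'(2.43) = -0.20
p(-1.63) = 0.46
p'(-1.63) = -0.34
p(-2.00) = 0.55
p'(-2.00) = -0.19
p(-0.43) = -0.85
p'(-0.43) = -1.94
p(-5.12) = 0.71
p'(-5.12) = -0.01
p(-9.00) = 0.73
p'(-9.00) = 0.00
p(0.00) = -1.60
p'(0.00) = -1.56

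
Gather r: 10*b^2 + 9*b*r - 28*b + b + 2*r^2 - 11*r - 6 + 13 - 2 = 10*b^2 - 27*b + 2*r^2 + r*(9*b - 11) + 5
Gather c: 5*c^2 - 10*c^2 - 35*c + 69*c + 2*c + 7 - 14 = -5*c^2 + 36*c - 7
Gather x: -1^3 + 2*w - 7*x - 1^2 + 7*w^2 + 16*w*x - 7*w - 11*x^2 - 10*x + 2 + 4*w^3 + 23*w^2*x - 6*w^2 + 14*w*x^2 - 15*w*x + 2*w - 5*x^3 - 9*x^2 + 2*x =4*w^3 + w^2 - 3*w - 5*x^3 + x^2*(14*w - 20) + x*(23*w^2 + w - 15)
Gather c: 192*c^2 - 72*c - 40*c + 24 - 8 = 192*c^2 - 112*c + 16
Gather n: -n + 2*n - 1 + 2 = n + 1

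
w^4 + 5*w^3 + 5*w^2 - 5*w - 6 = (w - 1)*(w + 1)*(w + 2)*(w + 3)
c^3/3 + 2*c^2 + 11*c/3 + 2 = (c/3 + 1)*(c + 1)*(c + 2)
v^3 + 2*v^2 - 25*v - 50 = (v - 5)*(v + 2)*(v + 5)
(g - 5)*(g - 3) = g^2 - 8*g + 15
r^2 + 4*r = r*(r + 4)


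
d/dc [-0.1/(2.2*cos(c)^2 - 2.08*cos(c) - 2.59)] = (0.208 - 0.44*cos(c))*sin(c)/(-2.2*cos(c)^2 + 2.08*cos(c) + 2.59)^2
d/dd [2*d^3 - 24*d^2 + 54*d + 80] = 6*d^2 - 48*d + 54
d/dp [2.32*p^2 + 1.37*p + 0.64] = 4.64*p + 1.37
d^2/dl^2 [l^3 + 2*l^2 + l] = 6*l + 4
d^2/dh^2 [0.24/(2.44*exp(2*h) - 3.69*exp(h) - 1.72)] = ((0.8856 - 2.3424*exp(h))*(-2.44*exp(2*h) + 3.69*exp(h) + 1.72) - 0.24*(4.88*exp(h) - 3.69)*(9.76*exp(h) - 7.38)*exp(h))*exp(h)/(-2.44*exp(2*h) + 3.69*exp(h) + 1.72)^3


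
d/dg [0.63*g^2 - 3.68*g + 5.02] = 1.26*g - 3.68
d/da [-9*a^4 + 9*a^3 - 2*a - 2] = -36*a^3 + 27*a^2 - 2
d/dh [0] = 0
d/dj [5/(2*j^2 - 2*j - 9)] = 10*(1 - 2*j)/(-2*j^2 + 2*j + 9)^2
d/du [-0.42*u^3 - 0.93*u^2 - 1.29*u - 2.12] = -1.26*u^2 - 1.86*u - 1.29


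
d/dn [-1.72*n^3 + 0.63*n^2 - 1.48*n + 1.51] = -5.16*n^2 + 1.26*n - 1.48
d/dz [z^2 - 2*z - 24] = 2*z - 2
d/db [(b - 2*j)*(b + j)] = 2*b - j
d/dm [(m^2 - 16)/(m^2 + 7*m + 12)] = 7/(m^2 + 6*m + 9)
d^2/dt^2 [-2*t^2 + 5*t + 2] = -4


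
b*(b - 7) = b^2 - 7*b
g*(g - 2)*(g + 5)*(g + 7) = g^4 + 10*g^3 + 11*g^2 - 70*g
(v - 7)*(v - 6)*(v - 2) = v^3 - 15*v^2 + 68*v - 84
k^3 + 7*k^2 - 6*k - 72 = (k - 3)*(k + 4)*(k + 6)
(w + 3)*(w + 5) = w^2 + 8*w + 15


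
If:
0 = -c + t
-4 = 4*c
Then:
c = -1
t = -1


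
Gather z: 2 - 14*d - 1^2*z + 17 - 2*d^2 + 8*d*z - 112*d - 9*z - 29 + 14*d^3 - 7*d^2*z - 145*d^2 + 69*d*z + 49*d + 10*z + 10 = 14*d^3 - 147*d^2 - 77*d + z*(-7*d^2 + 77*d)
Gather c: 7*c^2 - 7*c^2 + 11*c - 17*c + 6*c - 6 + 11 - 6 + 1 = 0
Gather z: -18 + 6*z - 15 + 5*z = 11*z - 33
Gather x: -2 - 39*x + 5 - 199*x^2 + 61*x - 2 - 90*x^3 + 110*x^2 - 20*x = -90*x^3 - 89*x^2 + 2*x + 1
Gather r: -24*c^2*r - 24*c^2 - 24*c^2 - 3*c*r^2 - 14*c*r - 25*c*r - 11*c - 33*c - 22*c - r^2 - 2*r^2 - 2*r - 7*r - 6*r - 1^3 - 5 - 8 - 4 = -48*c^2 - 66*c + r^2*(-3*c - 3) + r*(-24*c^2 - 39*c - 15) - 18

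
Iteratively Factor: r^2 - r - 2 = (r + 1)*(r - 2)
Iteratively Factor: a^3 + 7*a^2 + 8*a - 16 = (a - 1)*(a^2 + 8*a + 16) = (a - 1)*(a + 4)*(a + 4)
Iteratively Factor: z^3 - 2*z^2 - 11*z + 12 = (z + 3)*(z^2 - 5*z + 4) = (z - 1)*(z + 3)*(z - 4)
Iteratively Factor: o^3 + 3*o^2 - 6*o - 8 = (o + 1)*(o^2 + 2*o - 8) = (o - 2)*(o + 1)*(o + 4)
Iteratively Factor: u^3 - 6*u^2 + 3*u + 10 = (u - 5)*(u^2 - u - 2) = (u - 5)*(u - 2)*(u + 1)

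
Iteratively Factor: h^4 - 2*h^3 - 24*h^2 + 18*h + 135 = (h + 3)*(h^3 - 5*h^2 - 9*h + 45) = (h - 3)*(h + 3)*(h^2 - 2*h - 15) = (h - 3)*(h + 3)^2*(h - 5)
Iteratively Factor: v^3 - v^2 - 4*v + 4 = (v - 1)*(v^2 - 4) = (v - 1)*(v + 2)*(v - 2)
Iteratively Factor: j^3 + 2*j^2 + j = (j + 1)*(j^2 + j) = j*(j + 1)*(j + 1)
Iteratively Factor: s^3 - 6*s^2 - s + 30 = (s + 2)*(s^2 - 8*s + 15) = (s - 5)*(s + 2)*(s - 3)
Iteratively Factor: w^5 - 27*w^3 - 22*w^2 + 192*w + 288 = (w + 2)*(w^4 - 2*w^3 - 23*w^2 + 24*w + 144) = (w + 2)*(w + 3)*(w^3 - 5*w^2 - 8*w + 48) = (w + 2)*(w + 3)^2*(w^2 - 8*w + 16) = (w - 4)*(w + 2)*(w + 3)^2*(w - 4)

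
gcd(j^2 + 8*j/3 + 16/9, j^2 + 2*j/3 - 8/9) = j + 4/3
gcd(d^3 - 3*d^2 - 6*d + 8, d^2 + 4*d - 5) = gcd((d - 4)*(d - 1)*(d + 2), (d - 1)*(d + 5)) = d - 1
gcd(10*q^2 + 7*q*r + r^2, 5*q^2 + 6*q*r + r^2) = 5*q + r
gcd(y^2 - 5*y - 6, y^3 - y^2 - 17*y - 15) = y + 1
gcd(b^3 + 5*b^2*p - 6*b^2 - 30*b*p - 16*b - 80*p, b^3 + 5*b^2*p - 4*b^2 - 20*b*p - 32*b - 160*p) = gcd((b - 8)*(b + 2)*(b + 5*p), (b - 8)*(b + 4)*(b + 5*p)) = b^2 + 5*b*p - 8*b - 40*p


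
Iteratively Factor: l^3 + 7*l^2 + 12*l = (l)*(l^2 + 7*l + 12) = l*(l + 3)*(l + 4)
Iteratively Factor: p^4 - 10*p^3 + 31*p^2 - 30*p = (p - 3)*(p^3 - 7*p^2 + 10*p) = p*(p - 3)*(p^2 - 7*p + 10) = p*(p - 5)*(p - 3)*(p - 2)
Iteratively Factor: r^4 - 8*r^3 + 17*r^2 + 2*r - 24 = (r - 3)*(r^3 - 5*r^2 + 2*r + 8) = (r - 3)*(r + 1)*(r^2 - 6*r + 8) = (r - 4)*(r - 3)*(r + 1)*(r - 2)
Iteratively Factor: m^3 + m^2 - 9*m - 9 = (m + 1)*(m^2 - 9) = (m - 3)*(m + 1)*(m + 3)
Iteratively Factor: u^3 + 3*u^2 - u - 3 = (u + 3)*(u^2 - 1) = (u - 1)*(u + 3)*(u + 1)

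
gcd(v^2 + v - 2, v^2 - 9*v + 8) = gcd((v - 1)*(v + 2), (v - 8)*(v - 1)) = v - 1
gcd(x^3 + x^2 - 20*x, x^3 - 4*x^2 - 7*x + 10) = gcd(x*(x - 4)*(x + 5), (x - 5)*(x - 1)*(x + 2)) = 1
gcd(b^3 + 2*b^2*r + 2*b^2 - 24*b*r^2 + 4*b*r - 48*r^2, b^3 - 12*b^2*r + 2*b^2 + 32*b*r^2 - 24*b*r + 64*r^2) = -b^2 + 4*b*r - 2*b + 8*r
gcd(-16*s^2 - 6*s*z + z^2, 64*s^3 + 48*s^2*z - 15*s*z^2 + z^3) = -8*s + z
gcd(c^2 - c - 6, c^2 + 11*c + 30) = 1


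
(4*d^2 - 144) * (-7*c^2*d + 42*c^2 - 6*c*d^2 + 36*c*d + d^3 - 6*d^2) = -28*c^2*d^3 + 168*c^2*d^2 + 1008*c^2*d - 6048*c^2 - 24*c*d^4 + 144*c*d^3 + 864*c*d^2 - 5184*c*d + 4*d^5 - 24*d^4 - 144*d^3 + 864*d^2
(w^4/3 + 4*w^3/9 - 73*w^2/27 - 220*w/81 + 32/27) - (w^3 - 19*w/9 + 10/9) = w^4/3 - 5*w^3/9 - 73*w^2/27 - 49*w/81 + 2/27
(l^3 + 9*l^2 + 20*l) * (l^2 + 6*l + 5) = l^5 + 15*l^4 + 79*l^3 + 165*l^2 + 100*l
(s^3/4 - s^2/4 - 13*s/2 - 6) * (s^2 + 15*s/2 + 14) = s^5/4 + 13*s^4/8 - 39*s^3/8 - 233*s^2/4 - 136*s - 84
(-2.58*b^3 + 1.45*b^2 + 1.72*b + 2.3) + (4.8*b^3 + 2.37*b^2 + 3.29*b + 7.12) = 2.22*b^3 + 3.82*b^2 + 5.01*b + 9.42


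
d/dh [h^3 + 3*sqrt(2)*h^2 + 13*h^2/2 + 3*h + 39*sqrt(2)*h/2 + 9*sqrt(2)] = 3*h^2 + 6*sqrt(2)*h + 13*h + 3 + 39*sqrt(2)/2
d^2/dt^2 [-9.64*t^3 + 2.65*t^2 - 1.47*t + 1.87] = 5.3 - 57.84*t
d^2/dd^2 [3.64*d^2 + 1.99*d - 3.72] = 7.28000000000000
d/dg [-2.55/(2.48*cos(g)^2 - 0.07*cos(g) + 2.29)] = (0.1785 - 12.648*cos(g))*sin(g)/(2.48*cos(g)^2 - 0.07*cos(g) + 2.29)^2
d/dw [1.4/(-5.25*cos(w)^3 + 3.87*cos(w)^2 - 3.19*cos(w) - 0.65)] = (-22.05*cos(w)^2 + 10.836*cos(w) - 4.466)*sin(w)/(5.25*cos(w)^3 - 3.87*cos(w)^2 + 3.19*cos(w) + 0.65)^2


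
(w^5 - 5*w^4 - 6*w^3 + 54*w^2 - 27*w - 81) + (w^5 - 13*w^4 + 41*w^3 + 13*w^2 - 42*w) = 2*w^5 - 18*w^4 + 35*w^3 + 67*w^2 - 69*w - 81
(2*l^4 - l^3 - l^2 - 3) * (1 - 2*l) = -4*l^5 + 4*l^4 + l^3 - l^2 + 6*l - 3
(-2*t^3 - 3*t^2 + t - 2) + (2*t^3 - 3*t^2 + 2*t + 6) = -6*t^2 + 3*t + 4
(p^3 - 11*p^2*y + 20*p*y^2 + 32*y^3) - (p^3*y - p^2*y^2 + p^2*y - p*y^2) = -p^3*y + p^3 + p^2*y^2 - 12*p^2*y + 21*p*y^2 + 32*y^3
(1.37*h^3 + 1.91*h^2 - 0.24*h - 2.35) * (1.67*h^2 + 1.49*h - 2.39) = 2.2879*h^5 + 5.231*h^4 - 0.8292*h^3 - 8.847*h^2 - 2.9279*h + 5.6165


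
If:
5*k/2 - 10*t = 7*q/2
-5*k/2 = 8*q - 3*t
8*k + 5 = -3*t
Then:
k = -1810/3241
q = 50/463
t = -575/3241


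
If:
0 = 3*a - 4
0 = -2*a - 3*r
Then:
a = 4/3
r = -8/9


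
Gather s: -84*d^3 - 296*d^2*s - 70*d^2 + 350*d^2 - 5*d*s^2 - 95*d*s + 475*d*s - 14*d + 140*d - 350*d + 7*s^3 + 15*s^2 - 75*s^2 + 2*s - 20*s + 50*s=-84*d^3 + 280*d^2 - 224*d + 7*s^3 + s^2*(-5*d - 60) + s*(-296*d^2 + 380*d + 32)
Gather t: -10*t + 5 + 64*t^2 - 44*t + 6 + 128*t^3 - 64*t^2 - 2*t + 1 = 128*t^3 - 56*t + 12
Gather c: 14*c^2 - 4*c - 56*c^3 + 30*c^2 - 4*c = -56*c^3 + 44*c^2 - 8*c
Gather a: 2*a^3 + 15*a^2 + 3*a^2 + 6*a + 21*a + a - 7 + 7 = 2*a^3 + 18*a^2 + 28*a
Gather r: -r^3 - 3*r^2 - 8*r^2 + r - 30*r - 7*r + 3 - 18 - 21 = -r^3 - 11*r^2 - 36*r - 36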